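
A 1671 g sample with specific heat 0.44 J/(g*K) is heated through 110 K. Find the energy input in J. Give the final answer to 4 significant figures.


Q = m * cp * dT
Q = 1671 * 0.44 * 110
Q = 80880 J


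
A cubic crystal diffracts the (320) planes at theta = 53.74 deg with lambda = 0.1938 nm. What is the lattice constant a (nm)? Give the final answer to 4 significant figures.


d = lambda / (2*sin(theta))
d = 0.1938 / (2*sin(53.74 deg))
d = 0.120172 nm
a = d * sqrt(h^2+k^2+l^2) = 0.120172 * sqrt(13)
a = 0.4333 nm


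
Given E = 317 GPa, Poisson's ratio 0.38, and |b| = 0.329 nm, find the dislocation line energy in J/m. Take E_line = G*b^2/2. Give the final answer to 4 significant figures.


Step 1: G = E / (2*(1+nu))
G = 317 / (2*(1+0.38)) = 114.855 GPa = 1.14855e+11 Pa
Step 2: E_line = G*b^2/2
b = 0.329 nm = 3.29e-10 m
E_line = 0.5 * 1.14855e+11 * (3.29e-10)^2 = 6.216e-09 J/m


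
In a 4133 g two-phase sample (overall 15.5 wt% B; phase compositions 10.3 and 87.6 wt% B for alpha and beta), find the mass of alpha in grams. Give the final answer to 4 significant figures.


f_alpha = (C_beta - C0) / (C_beta - C_alpha)
f_alpha = (87.6 - 15.5) / (87.6 - 10.3) = 0.93273
m_alpha = f_alpha * m_total = 0.93273 * 4133 = 3855 g


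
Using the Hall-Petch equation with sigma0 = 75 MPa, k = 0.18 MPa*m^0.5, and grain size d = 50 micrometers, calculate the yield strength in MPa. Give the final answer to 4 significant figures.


sigma_y = sigma0 + k / sqrt(d)
d = 50 um = 5e-05 m
sigma_y = 75 + 0.18 / sqrt(5e-05)
sigma_y = 100.5 MPa


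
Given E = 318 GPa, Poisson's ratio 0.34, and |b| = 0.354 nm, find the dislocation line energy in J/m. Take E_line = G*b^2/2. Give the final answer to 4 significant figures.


Step 1: G = E / (2*(1+nu))
G = 318 / (2*(1+0.34)) = 118.657 GPa = 1.18657e+11 Pa
Step 2: E_line = G*b^2/2
b = 0.354 nm = 3.54e-10 m
E_line = 0.5 * 1.18657e+11 * (3.54e-10)^2 = 7.435e-09 J/m


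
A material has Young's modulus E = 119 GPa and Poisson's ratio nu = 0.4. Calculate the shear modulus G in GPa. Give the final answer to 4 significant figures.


G = E / (2*(1+nu))
G = 119 / (2*(1+0.4))
G = 42.5 GPa


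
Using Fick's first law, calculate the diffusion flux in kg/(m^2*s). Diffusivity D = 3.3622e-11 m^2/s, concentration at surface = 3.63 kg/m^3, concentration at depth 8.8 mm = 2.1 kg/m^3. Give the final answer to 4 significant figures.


J = -D * (dC/dx) = D * (C1 - C2) / dx
J = 3.3622e-11 * (3.63 - 2.1) / 8.8e-03
J = 5.846e-09 kg/(m^2*s)


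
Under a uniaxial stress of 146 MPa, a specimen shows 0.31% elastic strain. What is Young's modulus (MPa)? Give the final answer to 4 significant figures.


E = sigma / epsilon
epsilon = 0.31% = 3.1e-03
E = 146 / 3.1e-03
E = 47100 MPa


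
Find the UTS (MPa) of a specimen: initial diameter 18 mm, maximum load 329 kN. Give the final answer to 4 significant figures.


A0 = pi*(d/2)^2 = pi*(18/2)^2 = 254.469 mm^2
UTS = F_max / A0 = 329*1000 / 254.469
UTS = 1293 MPa


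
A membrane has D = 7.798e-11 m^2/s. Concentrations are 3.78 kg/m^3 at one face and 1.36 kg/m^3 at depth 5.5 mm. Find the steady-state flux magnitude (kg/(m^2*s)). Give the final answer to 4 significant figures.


J = -D * (dC/dx) = D * (C1 - C2) / dx
J = 7.798e-11 * (3.78 - 1.36) / 5.5e-03
J = 3.431e-08 kg/(m^2*s)


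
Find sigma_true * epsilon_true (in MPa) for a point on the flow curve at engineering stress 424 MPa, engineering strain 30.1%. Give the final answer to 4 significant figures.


sigma_true = sigma_eng * (1 + epsilon_eng)
sigma_true = 424 * (1 + 0.301) = 551.624 MPa
epsilon_true = ln(1 + epsilon_eng)
epsilon_true = ln(1 + 0.301) = 0.263133
sigma_true * epsilon_true = 551.624 * 0.263133 = 145.2 MPa


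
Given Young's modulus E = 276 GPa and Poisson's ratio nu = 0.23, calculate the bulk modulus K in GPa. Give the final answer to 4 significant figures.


K = E / (3*(1-2*nu))
K = 276 / (3*(1-2*0.23))
K = 170.4 GPa


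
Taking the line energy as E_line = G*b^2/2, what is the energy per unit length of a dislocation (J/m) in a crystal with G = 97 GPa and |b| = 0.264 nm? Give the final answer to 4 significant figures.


E = G*b^2/2
b = 0.264 nm = 2.64e-10 m
G = 97 GPa = 9.7e+10 Pa
E = 0.5 * 9.7e+10 * (2.64e-10)^2
E = 3.38e-09 J/m


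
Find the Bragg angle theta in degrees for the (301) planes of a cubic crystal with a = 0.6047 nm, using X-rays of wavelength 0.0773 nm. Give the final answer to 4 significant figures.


d = a / sqrt(h^2+k^2+l^2)
d = 0.6047 / sqrt(10) = 0.191223 nm
lambda = 2*d*sin(theta)  =>  sin(theta) = lambda / (2*d)
sin(theta) = 0.0773 / (2 * 0.191223) = 0.20212
theta = 11.66 deg


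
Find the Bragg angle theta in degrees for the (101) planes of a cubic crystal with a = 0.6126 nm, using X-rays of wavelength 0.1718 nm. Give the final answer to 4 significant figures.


d = a / sqrt(h^2+k^2+l^2)
d = 0.6126 / sqrt(2) = 0.433174 nm
lambda = 2*d*sin(theta)  =>  sin(theta) = lambda / (2*d)
sin(theta) = 0.1718 / (2 * 0.433174) = 0.198304
theta = 11.44 deg


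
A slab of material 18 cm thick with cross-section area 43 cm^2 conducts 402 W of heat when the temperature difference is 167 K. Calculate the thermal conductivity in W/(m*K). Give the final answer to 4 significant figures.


k = Q*L / (A*dT)
L = 0.18 m, A = 4.3e-03 m^2
k = 402 * 0.18 / (4.3e-03 * 167)
k = 100.8 W/(m*K)


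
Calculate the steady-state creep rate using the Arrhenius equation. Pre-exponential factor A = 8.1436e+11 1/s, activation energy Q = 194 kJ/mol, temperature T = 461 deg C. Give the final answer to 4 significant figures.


rate = A * exp(-Q / (R*T))
T = 461 + 273.15 = 734.15 K
rate = 8.1436e+11 * exp(-194e3 / (8.314 * 734.15))
rate = 0.0128 1/s


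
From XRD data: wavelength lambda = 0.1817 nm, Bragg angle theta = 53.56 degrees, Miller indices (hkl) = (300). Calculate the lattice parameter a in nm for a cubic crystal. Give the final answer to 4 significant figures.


d = lambda / (2*sin(theta))
d = 0.1817 / (2*sin(53.56 deg))
d = 0.11293 nm
a = d * sqrt(h^2+k^2+l^2) = 0.11293 * sqrt(9)
a = 0.3388 nm


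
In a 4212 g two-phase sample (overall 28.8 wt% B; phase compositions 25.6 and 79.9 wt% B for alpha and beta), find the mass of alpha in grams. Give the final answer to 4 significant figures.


f_alpha = (C_beta - C0) / (C_beta - C_alpha)
f_alpha = (79.9 - 28.8) / (79.9 - 25.6) = 0.941068
m_alpha = f_alpha * m_total = 0.941068 * 4212 = 3964 g


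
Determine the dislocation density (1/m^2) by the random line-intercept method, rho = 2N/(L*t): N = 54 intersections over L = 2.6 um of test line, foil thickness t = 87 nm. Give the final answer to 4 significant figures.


rho = 2N / (L * t)
L = 2.6 um = 2.6e-06 m, t = 87 nm = 8.7e-08 m
rho = 2 * 54 / (2.6e-06 * 8.7e-08)
rho = 4.775e+14 1/m^2


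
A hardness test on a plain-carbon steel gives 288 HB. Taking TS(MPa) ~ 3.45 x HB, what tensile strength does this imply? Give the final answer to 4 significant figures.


TS (MPa) = 3.45 * HB
TS = 3.45 * 288
TS = 993.6 MPa


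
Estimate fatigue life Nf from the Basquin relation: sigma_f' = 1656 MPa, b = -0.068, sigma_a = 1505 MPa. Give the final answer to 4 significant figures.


sigma_a = sigma_f' * (2*Nf)^b
2*Nf = (sigma_a / sigma_f')^(1/b)
2*Nf = (1505 / 1656)^(1/-0.068)
2*Nf = 4.07985
Nf = 2.04 cycles


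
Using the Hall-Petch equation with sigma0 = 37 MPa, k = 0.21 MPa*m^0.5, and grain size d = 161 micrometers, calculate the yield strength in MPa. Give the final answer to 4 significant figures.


sigma_y = sigma0 + k / sqrt(d)
d = 161 um = 1.61e-04 m
sigma_y = 37 + 0.21 / sqrt(1.61e-04)
sigma_y = 53.55 MPa


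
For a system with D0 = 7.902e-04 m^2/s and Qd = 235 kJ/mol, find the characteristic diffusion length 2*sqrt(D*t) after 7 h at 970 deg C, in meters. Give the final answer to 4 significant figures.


Step 1: D = D0 * exp(-Qd/(R*T))
T = 1243.15 K
D = 7.902e-04 * exp(-235e3 / (8.314 * 1243.15)) = 1.05477e-13 m^2/s
Step 2: L = 2*sqrt(D*t)
t = 7 h = 25200 s
L = 2*sqrt(1.05477e-13 * 25200) = 1.031e-04 m


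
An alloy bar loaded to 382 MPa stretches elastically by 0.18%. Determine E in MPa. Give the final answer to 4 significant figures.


E = sigma / epsilon
epsilon = 0.18% = 1.8e-03
E = 382 / 1.8e-03
E = 212200 MPa


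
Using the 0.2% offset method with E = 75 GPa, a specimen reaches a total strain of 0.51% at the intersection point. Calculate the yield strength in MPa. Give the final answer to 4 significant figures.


Offset strain = 0.002
Elastic strain at yield = total_strain - offset = 5.1e-03 - 0.002 = 3.1e-03
sigma_y = E * elastic_strain = 75000 * 3.1e-03
sigma_y = 232.5 MPa


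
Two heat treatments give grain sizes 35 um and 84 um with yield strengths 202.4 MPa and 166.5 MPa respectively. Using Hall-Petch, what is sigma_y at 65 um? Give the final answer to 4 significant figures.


sigma_y = sigma0 + k / sqrt(d)
1/sqrt(d1) = 1/sqrt(3.5e-05) = 169.031;  1/sqrt(d2) = 109.109
k = (sigma1 - sigma2) / (1/sqrt(d1) - 1/sqrt(d2)) = (202.4 - 166.5) / (169.031 - 109.109) = 0.599113 MPa*m^0.5
sigma0 = sigma1 - k/sqrt(d1) = 202.4 - 0.599113*169.031 = 101.131 MPa
sigma_y(d3) = 101.131 + 0.599113 / sqrt(6.5e-05) = 175.4 MPa


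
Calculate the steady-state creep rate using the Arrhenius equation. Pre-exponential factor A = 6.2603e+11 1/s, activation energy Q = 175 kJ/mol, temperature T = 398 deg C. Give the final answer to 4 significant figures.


rate = A * exp(-Q / (R*T))
T = 398 + 273.15 = 671.15 K
rate = 6.2603e+11 * exp(-175e3 / (8.314 * 671.15))
rate = 0.015 1/s


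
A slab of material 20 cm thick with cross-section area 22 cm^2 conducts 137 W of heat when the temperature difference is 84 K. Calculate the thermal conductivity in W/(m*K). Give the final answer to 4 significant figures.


k = Q*L / (A*dT)
L = 0.2 m, A = 2.2e-03 m^2
k = 137 * 0.2 / (2.2e-03 * 84)
k = 148.3 W/(m*K)


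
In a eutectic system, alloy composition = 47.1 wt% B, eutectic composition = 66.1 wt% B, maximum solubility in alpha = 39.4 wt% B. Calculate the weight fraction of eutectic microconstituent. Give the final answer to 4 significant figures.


f_primary = (C_e - C0) / (C_e - C_alpha_max)
f_primary = (66.1 - 47.1) / (66.1 - 39.4)
f_primary = 0.71161
f_eutectic = 1 - 0.71161 = 0.2884


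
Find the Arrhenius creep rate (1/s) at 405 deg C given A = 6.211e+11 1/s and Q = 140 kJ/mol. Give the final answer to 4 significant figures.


rate = A * exp(-Q / (R*T))
T = 405 + 273.15 = 678.15 K
rate = 6.211e+11 * exp(-140e3 / (8.314 * 678.15))
rate = 10.22 1/s


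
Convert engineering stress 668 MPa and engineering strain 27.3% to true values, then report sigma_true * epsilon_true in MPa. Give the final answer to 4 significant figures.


sigma_true = sigma_eng * (1 + epsilon_eng)
sigma_true = 668 * (1 + 0.273) = 850.364 MPa
epsilon_true = ln(1 + epsilon_eng)
epsilon_true = ln(1 + 0.273) = 0.241376
sigma_true * epsilon_true = 850.364 * 0.241376 = 205.3 MPa


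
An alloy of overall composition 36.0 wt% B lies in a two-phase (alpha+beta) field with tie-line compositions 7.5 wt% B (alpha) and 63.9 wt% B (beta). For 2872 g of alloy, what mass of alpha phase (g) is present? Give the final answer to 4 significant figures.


f_alpha = (C_beta - C0) / (C_beta - C_alpha)
f_alpha = (63.9 - 36.0) / (63.9 - 7.5) = 0.494681
m_alpha = f_alpha * m_total = 0.494681 * 2872 = 1421 g


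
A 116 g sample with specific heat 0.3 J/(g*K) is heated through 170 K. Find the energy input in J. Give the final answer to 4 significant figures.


Q = m * cp * dT
Q = 116 * 0.3 * 170
Q = 5916 J


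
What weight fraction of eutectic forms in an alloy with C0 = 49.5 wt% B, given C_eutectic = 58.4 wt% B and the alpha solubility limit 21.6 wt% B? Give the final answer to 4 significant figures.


f_primary = (C_e - C0) / (C_e - C_alpha_max)
f_primary = (58.4 - 49.5) / (58.4 - 21.6)
f_primary = 0.241848
f_eutectic = 1 - 0.241848 = 0.7582


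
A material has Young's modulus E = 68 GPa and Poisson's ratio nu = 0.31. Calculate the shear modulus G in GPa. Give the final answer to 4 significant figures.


G = E / (2*(1+nu))
G = 68 / (2*(1+0.31))
G = 25.95 GPa


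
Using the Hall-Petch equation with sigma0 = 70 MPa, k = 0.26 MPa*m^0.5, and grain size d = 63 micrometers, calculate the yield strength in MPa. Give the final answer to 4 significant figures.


sigma_y = sigma0 + k / sqrt(d)
d = 63 um = 6.3e-05 m
sigma_y = 70 + 0.26 / sqrt(6.3e-05)
sigma_y = 102.8 MPa


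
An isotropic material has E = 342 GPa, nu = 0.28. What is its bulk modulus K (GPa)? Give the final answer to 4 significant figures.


K = E / (3*(1-2*nu))
K = 342 / (3*(1-2*0.28))
K = 259.1 GPa


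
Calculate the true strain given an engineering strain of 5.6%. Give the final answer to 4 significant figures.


epsilon_true = ln(1 + epsilon_eng)
epsilon_true = ln(1 + 0.056)
epsilon_true = 0.05449


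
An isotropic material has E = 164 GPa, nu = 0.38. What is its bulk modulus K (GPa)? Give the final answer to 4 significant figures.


K = E / (3*(1-2*nu))
K = 164 / (3*(1-2*0.38))
K = 227.8 GPa


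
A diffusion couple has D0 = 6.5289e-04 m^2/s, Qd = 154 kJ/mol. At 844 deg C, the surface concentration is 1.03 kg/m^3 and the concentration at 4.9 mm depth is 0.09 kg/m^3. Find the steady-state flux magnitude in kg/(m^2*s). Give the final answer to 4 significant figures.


Step 1: D = D0 * exp(-Qd/(R*T))
T = 844 + 273.15 = 1117.15 K
D = 6.5289e-04 * exp(-154e3 / (8.314 * 1117.15)) = 4.11144e-11 m^2/s
Step 2: J = D * (C1 - C2) / dx
J = 4.11144e-11 * (1.03 - 0.09) / 4.9e-03
J = 7.887e-09 kg/(m^2*s)


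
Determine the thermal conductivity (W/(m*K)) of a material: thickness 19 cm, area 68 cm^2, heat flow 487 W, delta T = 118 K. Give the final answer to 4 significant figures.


k = Q*L / (A*dT)
L = 0.19 m, A = 6.8e-03 m^2
k = 487 * 0.19 / (6.8e-03 * 118)
k = 115.3 W/(m*K)


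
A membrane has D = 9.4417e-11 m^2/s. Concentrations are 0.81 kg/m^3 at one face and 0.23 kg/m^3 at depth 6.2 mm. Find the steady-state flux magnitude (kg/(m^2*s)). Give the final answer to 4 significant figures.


J = -D * (dC/dx) = D * (C1 - C2) / dx
J = 9.4417e-11 * (0.81 - 0.23) / 6.2e-03
J = 8.833e-09 kg/(m^2*s)


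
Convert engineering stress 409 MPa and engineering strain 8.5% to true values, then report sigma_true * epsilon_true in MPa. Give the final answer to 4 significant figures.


sigma_true = sigma_eng * (1 + epsilon_eng)
sigma_true = 409 * (1 + 0.085) = 443.765 MPa
epsilon_true = ln(1 + epsilon_eng)
epsilon_true = ln(1 + 0.085) = 0.08158
sigma_true * epsilon_true = 443.765 * 0.08158 = 36.2 MPa


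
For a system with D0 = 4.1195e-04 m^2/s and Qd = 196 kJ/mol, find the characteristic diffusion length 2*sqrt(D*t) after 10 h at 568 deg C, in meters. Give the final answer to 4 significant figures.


Step 1: D = D0 * exp(-Qd/(R*T))
T = 841.15 K
D = 4.1195e-04 * exp(-196e3 / (8.314 * 841.15)) = 2.77323e-16 m^2/s
Step 2: L = 2*sqrt(D*t)
t = 10 h = 36000 s
L = 2*sqrt(2.77323e-16 * 36000) = 6.319e-06 m


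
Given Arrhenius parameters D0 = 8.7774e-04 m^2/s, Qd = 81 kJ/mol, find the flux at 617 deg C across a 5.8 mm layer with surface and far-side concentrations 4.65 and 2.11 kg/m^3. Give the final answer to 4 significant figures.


Step 1: D = D0 * exp(-Qd/(R*T))
T = 617 + 273.15 = 890.15 K
D = 8.7774e-04 * exp(-81e3 / (8.314 * 890.15)) = 1.54902e-08 m^2/s
Step 2: J = D * (C1 - C2) / dx
J = 1.54902e-08 * (4.65 - 2.11) / 5.8e-03
J = 6.784e-06 kg/(m^2*s)


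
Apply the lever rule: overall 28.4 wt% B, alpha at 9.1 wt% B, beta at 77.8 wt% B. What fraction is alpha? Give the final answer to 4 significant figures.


f_alpha = (C_beta - C0) / (C_beta - C_alpha)
f_alpha = (77.8 - 28.4) / (77.8 - 9.1)
f_alpha = 0.7191


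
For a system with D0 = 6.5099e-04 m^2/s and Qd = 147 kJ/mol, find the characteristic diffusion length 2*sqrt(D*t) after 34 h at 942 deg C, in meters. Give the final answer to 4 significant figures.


Step 1: D = D0 * exp(-Qd/(R*T))
T = 1215.15 K
D = 6.5099e-04 * exp(-147e3 / (8.314 * 1215.15)) = 3.12162e-10 m^2/s
Step 2: L = 2*sqrt(D*t)
t = 34 h = 122400 s
L = 2*sqrt(3.12162e-10 * 122400) = 0.01236 m


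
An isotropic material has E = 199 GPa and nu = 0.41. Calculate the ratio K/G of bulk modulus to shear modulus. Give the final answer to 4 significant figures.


G = E / (2*(1+nu))
G = 199 / (2*(1+0.41)) = 70.5674 GPa
K = E / (3*(1-2*nu))
K = 199 / (3*(1-2*0.41)) = 368.519 GPa
K/G = 368.519 / 70.5674 = 5.222


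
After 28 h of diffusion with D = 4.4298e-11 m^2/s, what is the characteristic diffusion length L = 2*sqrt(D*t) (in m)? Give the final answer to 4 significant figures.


t = 28 hr = 100800 s
Diffusion length = 2*sqrt(D*t)
= 2*sqrt(4.4298e-11 * 100800)
= 4.226e-03 m


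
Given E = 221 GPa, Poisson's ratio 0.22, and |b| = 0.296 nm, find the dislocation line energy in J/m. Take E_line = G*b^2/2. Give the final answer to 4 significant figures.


Step 1: G = E / (2*(1+nu))
G = 221 / (2*(1+0.22)) = 90.5738 GPa = 9.05738e+10 Pa
Step 2: E_line = G*b^2/2
b = 0.296 nm = 2.96e-10 m
E_line = 0.5 * 9.05738e+10 * (2.96e-10)^2 = 3.968e-09 J/m


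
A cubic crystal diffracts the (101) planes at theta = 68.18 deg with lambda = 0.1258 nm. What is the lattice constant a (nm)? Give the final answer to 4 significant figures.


d = lambda / (2*sin(theta))
d = 0.1258 / (2*sin(68.18 deg))
d = 0.0677542 nm
a = d * sqrt(h^2+k^2+l^2) = 0.0677542 * sqrt(2)
a = 0.09582 nm


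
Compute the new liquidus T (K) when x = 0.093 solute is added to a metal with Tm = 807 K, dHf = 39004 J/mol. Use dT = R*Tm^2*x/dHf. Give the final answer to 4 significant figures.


dT = R*Tm^2*x / dHf
dT = 8.314 * 807^2 * 0.093 / 39004
dT = 12.9101 K
T_new = 807 - 12.9101 = 794.1 K


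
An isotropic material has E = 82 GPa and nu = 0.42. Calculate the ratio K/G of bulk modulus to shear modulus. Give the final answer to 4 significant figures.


G = E / (2*(1+nu))
G = 82 / (2*(1+0.42)) = 28.8732 GPa
K = E / (3*(1-2*nu))
K = 82 / (3*(1-2*0.42)) = 170.833 GPa
K/G = 170.833 / 28.8732 = 5.917


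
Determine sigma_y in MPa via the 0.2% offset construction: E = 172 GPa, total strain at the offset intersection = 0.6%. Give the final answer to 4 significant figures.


Offset strain = 0.002
Elastic strain at yield = total_strain - offset = 6e-03 - 0.002 = 4e-03
sigma_y = E * elastic_strain = 172000 * 4e-03
sigma_y = 688 MPa


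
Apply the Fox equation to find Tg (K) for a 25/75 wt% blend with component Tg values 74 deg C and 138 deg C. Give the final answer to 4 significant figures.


1/Tg = w1/Tg1 + w2/Tg2 (in Kelvin)
Tg1 = 347.15 K, Tg2 = 411.15 K
1/Tg = 0.25/347.15 + 0.75/411.15
Tg = 393 K


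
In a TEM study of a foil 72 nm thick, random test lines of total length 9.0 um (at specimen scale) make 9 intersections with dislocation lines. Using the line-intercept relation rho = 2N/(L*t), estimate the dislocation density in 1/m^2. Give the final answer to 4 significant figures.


rho = 2N / (L * t)
L = 9.0 um = 9e-06 m, t = 72 nm = 7.2e-08 m
rho = 2 * 9 / (9e-06 * 7.2e-08)
rho = 2.778e+13 1/m^2


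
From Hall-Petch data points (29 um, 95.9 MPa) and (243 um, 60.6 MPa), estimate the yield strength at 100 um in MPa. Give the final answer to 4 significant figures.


sigma_y = sigma0 + k / sqrt(d)
1/sqrt(d1) = 1/sqrt(2.9e-05) = 185.695;  1/sqrt(d2) = 64.15
k = (sigma1 - sigma2) / (1/sqrt(d1) - 1/sqrt(d2)) = (95.9 - 60.6) / (185.695 - 64.15) = 0.290427 MPa*m^0.5
sigma0 = sigma1 - k/sqrt(d1) = 95.9 - 0.290427*185.695 = 41.9691 MPa
sigma_y(d3) = 41.9691 + 0.290427 / sqrt(1e-04) = 71.01 MPa


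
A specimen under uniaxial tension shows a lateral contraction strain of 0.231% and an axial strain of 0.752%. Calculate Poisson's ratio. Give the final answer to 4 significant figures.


nu = -epsilon_lat / epsilon_axial
Lateral strain is contraction (negative), so using magnitudes:
nu = 0.231 / 0.752
nu = 0.3072


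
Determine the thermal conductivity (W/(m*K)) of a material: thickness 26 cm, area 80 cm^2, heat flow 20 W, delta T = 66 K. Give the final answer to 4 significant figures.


k = Q*L / (A*dT)
L = 0.26 m, A = 8e-03 m^2
k = 20 * 0.26 / (8e-03 * 66)
k = 9.848 W/(m*K)


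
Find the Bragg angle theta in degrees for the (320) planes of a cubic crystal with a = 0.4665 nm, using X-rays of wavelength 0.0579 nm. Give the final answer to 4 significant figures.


d = a / sqrt(h^2+k^2+l^2)
d = 0.4665 / sqrt(13) = 0.129384 nm
lambda = 2*d*sin(theta)  =>  sin(theta) = lambda / (2*d)
sin(theta) = 0.0579 / (2 * 0.129384) = 0.223753
theta = 12.93 deg


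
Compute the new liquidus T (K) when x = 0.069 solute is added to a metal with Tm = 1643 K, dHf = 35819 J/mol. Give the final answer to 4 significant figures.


dT = R*Tm^2*x / dHf
dT = 8.314 * 1643^2 * 0.069 / 35819
dT = 43.2335 K
T_new = 1643 - 43.2335 = 1600 K


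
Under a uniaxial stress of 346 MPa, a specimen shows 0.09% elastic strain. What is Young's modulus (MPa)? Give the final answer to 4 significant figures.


E = sigma / epsilon
epsilon = 0.09% = 9e-04
E = 346 / 9e-04
E = 384400 MPa


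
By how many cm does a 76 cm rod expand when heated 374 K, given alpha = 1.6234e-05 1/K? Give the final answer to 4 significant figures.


dL = L0 * alpha * dT
dL = 76 * 1.6234e-05 * 374
dL = 0.4614 cm


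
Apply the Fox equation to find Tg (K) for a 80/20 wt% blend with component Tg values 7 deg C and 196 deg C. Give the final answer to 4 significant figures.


1/Tg = w1/Tg1 + w2/Tg2 (in Kelvin)
Tg1 = 280.15 K, Tg2 = 469.15 K
1/Tg = 0.8/280.15 + 0.2/469.15
Tg = 304.7 K


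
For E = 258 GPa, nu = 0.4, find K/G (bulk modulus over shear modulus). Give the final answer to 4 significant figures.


G = E / (2*(1+nu))
G = 258 / (2*(1+0.4)) = 92.1429 GPa
K = E / (3*(1-2*nu))
K = 258 / (3*(1-2*0.4)) = 430 GPa
K/G = 430 / 92.1429 = 4.667


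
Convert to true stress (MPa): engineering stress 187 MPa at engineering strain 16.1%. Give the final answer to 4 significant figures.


sigma_true = sigma_eng * (1 + epsilon_eng)
sigma_true = 187 * (1 + 0.161)
sigma_true = 217.1 MPa


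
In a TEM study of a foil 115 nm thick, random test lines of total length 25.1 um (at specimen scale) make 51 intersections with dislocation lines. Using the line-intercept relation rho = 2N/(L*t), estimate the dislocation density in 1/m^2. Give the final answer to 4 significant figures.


rho = 2N / (L * t)
L = 25.1 um = 2.51e-05 m, t = 115 nm = 1.15e-07 m
rho = 2 * 51 / (2.51e-05 * 1.15e-07)
rho = 3.534e+13 1/m^2


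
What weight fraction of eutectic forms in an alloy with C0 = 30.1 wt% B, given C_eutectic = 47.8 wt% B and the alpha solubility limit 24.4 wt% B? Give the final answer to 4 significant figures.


f_primary = (C_e - C0) / (C_e - C_alpha_max)
f_primary = (47.8 - 30.1) / (47.8 - 24.4)
f_primary = 0.75641
f_eutectic = 1 - 0.75641 = 0.2436


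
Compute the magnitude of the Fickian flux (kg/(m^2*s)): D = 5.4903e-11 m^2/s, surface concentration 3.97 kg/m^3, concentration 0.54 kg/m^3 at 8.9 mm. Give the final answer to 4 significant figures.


J = -D * (dC/dx) = D * (C1 - C2) / dx
J = 5.4903e-11 * (3.97 - 0.54) / 8.9e-03
J = 2.116e-08 kg/(m^2*s)


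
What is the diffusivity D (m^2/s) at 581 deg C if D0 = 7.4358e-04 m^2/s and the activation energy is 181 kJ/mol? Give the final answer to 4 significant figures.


D = D0 * exp(-Qd / (R*T))
T = 854.15 K
D = 7.4358e-04 * exp(-181e3 / (8.314 * 854.15))
D = 6.34e-15 m^2/s


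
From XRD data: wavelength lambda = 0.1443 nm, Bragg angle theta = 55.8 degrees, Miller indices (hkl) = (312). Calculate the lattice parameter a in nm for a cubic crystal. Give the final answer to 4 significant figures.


d = lambda / (2*sin(theta))
d = 0.1443 / (2*sin(55.8 deg))
d = 0.0872345 nm
a = d * sqrt(h^2+k^2+l^2) = 0.0872345 * sqrt(14)
a = 0.3264 nm


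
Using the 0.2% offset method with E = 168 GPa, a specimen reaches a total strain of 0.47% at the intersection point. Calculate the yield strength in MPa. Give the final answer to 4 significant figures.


Offset strain = 0.002
Elastic strain at yield = total_strain - offset = 4.7e-03 - 0.002 = 2.7e-03
sigma_y = E * elastic_strain = 168000 * 2.7e-03
sigma_y = 453.6 MPa


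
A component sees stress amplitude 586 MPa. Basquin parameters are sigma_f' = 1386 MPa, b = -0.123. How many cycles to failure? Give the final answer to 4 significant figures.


sigma_a = sigma_f' * (2*Nf)^b
2*Nf = (sigma_a / sigma_f')^(1/b)
2*Nf = (586 / 1386)^(1/-0.123)
2*Nf = 1095.36
Nf = 547.7 cycles


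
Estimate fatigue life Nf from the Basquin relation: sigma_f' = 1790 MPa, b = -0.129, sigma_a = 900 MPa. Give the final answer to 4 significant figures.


sigma_a = sigma_f' * (2*Nf)^b
2*Nf = (sigma_a / sigma_f')^(1/b)
2*Nf = (900 / 1790)^(1/-0.129)
2*Nf = 206.448
Nf = 103.2 cycles


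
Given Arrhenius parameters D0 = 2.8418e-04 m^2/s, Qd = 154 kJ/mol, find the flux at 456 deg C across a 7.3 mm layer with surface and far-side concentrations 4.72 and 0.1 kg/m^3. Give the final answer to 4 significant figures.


Step 1: D = D0 * exp(-Qd/(R*T))
T = 456 + 273.15 = 729.15 K
D = 2.8418e-04 * exp(-154e3 / (8.314 * 729.15)) = 2.63625e-15 m^2/s
Step 2: J = D * (C1 - C2) / dx
J = 2.63625e-15 * (4.72 - 0.1) / 7.3e-03
J = 1.668e-12 kg/(m^2*s)


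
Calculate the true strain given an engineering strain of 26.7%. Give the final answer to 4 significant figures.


epsilon_true = ln(1 + epsilon_eng)
epsilon_true = ln(1 + 0.267)
epsilon_true = 0.2367


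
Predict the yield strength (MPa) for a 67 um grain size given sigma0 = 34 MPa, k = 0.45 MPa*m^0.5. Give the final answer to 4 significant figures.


sigma_y = sigma0 + k / sqrt(d)
d = 67 um = 6.7e-05 m
sigma_y = 34 + 0.45 / sqrt(6.7e-05)
sigma_y = 88.98 MPa


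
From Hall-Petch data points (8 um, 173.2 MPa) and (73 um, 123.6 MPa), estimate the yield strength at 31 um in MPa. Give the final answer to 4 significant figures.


sigma_y = sigma0 + k / sqrt(d)
1/sqrt(d1) = 1/sqrt(8e-06) = 353.553;  1/sqrt(d2) = 117.041
k = (sigma1 - sigma2) / (1/sqrt(d1) - 1/sqrt(d2)) = (173.2 - 123.6) / (353.553 - 117.041) = 0.209714 MPa*m^0.5
sigma0 = sigma1 - k/sqrt(d1) = 173.2 - 0.209714*353.553 = 99.0548 MPa
sigma_y(d3) = 99.0548 + 0.209714 / sqrt(3.1e-05) = 136.7 MPa


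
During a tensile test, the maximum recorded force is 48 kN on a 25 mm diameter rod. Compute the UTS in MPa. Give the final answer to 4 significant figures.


A0 = pi*(d/2)^2 = pi*(25/2)^2 = 490.874 mm^2
UTS = F_max / A0 = 48*1000 / 490.874
UTS = 97.78 MPa


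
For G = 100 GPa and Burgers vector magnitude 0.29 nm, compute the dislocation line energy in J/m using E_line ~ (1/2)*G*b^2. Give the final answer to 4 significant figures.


E = G*b^2/2
b = 0.29 nm = 2.9e-10 m
G = 100 GPa = 1e+11 Pa
E = 0.5 * 1e+11 * (2.9e-10)^2
E = 4.205e-09 J/m


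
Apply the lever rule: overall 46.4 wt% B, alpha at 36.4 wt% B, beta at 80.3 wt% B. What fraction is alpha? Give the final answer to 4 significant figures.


f_alpha = (C_beta - C0) / (C_beta - C_alpha)
f_alpha = (80.3 - 46.4) / (80.3 - 36.4)
f_alpha = 0.7722


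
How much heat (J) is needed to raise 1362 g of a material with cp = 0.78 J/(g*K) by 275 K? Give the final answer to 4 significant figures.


Q = m * cp * dT
Q = 1362 * 0.78 * 275
Q = 292100 J


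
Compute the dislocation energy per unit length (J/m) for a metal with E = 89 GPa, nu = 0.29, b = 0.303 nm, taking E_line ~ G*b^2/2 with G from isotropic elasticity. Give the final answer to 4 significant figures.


Step 1: G = E / (2*(1+nu))
G = 89 / (2*(1+0.29)) = 34.4961 GPa = 3.44961e+10 Pa
Step 2: E_line = G*b^2/2
b = 0.303 nm = 3.03e-10 m
E_line = 0.5 * 3.44961e+10 * (3.03e-10)^2 = 1.584e-09 J/m


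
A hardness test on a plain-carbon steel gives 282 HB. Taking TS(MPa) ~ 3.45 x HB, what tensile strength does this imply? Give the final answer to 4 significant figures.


TS (MPa) = 3.45 * HB
TS = 3.45 * 282
TS = 972.9 MPa


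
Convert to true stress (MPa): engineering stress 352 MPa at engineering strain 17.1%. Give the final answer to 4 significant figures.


sigma_true = sigma_eng * (1 + epsilon_eng)
sigma_true = 352 * (1 + 0.171)
sigma_true = 412.2 MPa


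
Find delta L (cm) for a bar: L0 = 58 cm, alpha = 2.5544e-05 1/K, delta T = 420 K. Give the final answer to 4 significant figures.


dL = L0 * alpha * dT
dL = 58 * 2.5544e-05 * 420
dL = 0.6223 cm


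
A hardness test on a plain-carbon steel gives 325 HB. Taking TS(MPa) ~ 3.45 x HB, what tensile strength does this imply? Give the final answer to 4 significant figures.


TS (MPa) = 3.45 * HB
TS = 3.45 * 325
TS = 1121 MPa


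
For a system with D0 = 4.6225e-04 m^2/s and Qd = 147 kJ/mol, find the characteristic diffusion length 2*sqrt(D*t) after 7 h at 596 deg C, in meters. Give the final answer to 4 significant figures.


Step 1: D = D0 * exp(-Qd/(R*T))
T = 869.15 K
D = 4.6225e-04 * exp(-147e3 / (8.314 * 869.15)) = 6.76197e-13 m^2/s
Step 2: L = 2*sqrt(D*t)
t = 7 h = 25200 s
L = 2*sqrt(6.76197e-13 * 25200) = 2.611e-04 m


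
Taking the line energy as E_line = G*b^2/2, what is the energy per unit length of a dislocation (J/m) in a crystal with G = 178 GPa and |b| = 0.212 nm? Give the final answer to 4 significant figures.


E = G*b^2/2
b = 0.212 nm = 2.12e-10 m
G = 178 GPa = 1.78e+11 Pa
E = 0.5 * 1.78e+11 * (2.12e-10)^2
E = 4e-09 J/m


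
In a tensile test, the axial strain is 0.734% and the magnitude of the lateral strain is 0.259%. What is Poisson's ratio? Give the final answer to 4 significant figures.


nu = -epsilon_lat / epsilon_axial
Lateral strain is contraction (negative), so using magnitudes:
nu = 0.259 / 0.734
nu = 0.3529


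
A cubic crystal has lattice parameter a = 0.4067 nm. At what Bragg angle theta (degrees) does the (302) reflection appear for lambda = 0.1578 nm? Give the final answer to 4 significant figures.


d = a / sqrt(h^2+k^2+l^2)
d = 0.4067 / sqrt(13) = 0.112798 nm
lambda = 2*d*sin(theta)  =>  sin(theta) = lambda / (2*d)
sin(theta) = 0.1578 / (2 * 0.112798) = 0.699479
theta = 44.39 deg


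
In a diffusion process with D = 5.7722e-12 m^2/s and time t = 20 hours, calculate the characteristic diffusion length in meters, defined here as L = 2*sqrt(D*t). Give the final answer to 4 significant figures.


t = 20 hr = 72000 s
Diffusion length = 2*sqrt(D*t)
= 2*sqrt(5.7722e-12 * 72000)
= 1.289e-03 m


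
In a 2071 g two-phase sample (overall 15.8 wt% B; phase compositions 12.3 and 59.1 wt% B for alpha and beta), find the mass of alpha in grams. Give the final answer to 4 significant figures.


f_alpha = (C_beta - C0) / (C_beta - C_alpha)
f_alpha = (59.1 - 15.8) / (59.1 - 12.3) = 0.925214
m_alpha = f_alpha * m_total = 0.925214 * 2071 = 1916 g


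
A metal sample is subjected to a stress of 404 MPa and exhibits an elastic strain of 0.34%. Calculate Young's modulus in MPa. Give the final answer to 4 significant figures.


E = sigma / epsilon
epsilon = 0.34% = 3.4e-03
E = 404 / 3.4e-03
E = 118800 MPa


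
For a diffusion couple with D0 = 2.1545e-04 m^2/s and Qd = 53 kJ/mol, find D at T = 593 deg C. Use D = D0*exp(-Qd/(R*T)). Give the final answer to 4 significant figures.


D = D0 * exp(-Qd / (R*T))
T = 866.15 K
D = 2.1545e-04 * exp(-53e3 / (8.314 * 866.15))
D = 1.371e-07 m^2/s


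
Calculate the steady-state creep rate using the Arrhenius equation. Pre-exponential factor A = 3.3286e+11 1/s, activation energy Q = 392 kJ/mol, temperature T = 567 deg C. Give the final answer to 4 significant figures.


rate = A * exp(-Q / (R*T))
T = 567 + 273.15 = 840.15 K
rate = 3.3286e+11 * exp(-392e3 / (8.314 * 840.15))
rate = 1.411e-13 1/s


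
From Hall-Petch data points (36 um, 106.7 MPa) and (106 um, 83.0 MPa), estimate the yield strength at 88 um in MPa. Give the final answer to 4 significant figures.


sigma_y = sigma0 + k / sqrt(d)
1/sqrt(d1) = 1/sqrt(3.6e-05) = 166.667;  1/sqrt(d2) = 97.1286
k = (sigma1 - sigma2) / (1/sqrt(d1) - 1/sqrt(d2)) = (106.7 - 83.0) / (166.667 - 97.1286) = 0.34082 MPa*m^0.5
sigma0 = sigma1 - k/sqrt(d1) = 106.7 - 0.34082*166.667 = 49.8966 MPa
sigma_y(d3) = 49.8966 + 0.34082 / sqrt(8.8e-05) = 86.23 MPa


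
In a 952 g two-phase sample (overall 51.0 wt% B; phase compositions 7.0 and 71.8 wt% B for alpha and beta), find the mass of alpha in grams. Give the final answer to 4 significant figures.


f_alpha = (C_beta - C0) / (C_beta - C_alpha)
f_alpha = (71.8 - 51.0) / (71.8 - 7.0) = 0.320988
m_alpha = f_alpha * m_total = 0.320988 * 952 = 305.6 g


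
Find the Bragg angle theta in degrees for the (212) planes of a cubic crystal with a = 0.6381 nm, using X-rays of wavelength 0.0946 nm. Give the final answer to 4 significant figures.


d = a / sqrt(h^2+k^2+l^2)
d = 0.6381 / sqrt(9) = 0.2127 nm
lambda = 2*d*sin(theta)  =>  sin(theta) = lambda / (2*d)
sin(theta) = 0.0946 / (2 * 0.2127) = 0.222379
theta = 12.85 deg


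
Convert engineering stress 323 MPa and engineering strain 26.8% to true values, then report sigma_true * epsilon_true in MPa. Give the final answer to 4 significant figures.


sigma_true = sigma_eng * (1 + epsilon_eng)
sigma_true = 323 * (1 + 0.268) = 409.564 MPa
epsilon_true = ln(1 + epsilon_eng)
epsilon_true = ln(1 + 0.268) = 0.237441
sigma_true * epsilon_true = 409.564 * 0.237441 = 97.25 MPa


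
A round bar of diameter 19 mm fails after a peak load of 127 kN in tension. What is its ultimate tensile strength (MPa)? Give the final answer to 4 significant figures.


A0 = pi*(d/2)^2 = pi*(19/2)^2 = 283.529 mm^2
UTS = F_max / A0 = 127*1000 / 283.529
UTS = 447.9 MPa


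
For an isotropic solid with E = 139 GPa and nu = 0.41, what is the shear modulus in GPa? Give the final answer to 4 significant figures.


G = E / (2*(1+nu))
G = 139 / (2*(1+0.41))
G = 49.29 GPa


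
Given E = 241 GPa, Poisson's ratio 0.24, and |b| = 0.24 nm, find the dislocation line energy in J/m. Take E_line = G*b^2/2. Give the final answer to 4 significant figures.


Step 1: G = E / (2*(1+nu))
G = 241 / (2*(1+0.24)) = 97.1774 GPa = 9.71774e+10 Pa
Step 2: E_line = G*b^2/2
b = 0.24 nm = 2.4e-10 m
E_line = 0.5 * 9.71774e+10 * (2.4e-10)^2 = 2.799e-09 J/m


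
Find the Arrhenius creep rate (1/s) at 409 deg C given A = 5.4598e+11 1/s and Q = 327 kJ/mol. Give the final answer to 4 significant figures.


rate = A * exp(-Q / (R*T))
T = 409 + 273.15 = 682.15 K
rate = 5.4598e+11 * exp(-327e3 / (8.314 * 682.15))
rate = 4.974e-14 1/s


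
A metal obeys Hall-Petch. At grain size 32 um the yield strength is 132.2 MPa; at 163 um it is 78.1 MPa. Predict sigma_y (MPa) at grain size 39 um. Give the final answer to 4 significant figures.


sigma_y = sigma0 + k / sqrt(d)
1/sqrt(d1) = 1/sqrt(3.2e-05) = 176.777;  1/sqrt(d2) = 78.326
k = (sigma1 - sigma2) / (1/sqrt(d1) - 1/sqrt(d2)) = (132.2 - 78.1) / (176.777 - 78.326) = 0.549514 MPa*m^0.5
sigma0 = sigma1 - k/sqrt(d1) = 132.2 - 0.549514*176.777 = 35.0588 MPa
sigma_y(d3) = 35.0588 + 0.549514 / sqrt(3.9e-05) = 123.1 MPa


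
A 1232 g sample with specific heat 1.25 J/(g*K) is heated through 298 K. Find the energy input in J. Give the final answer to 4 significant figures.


Q = m * cp * dT
Q = 1232 * 1.25 * 298
Q = 458900 J


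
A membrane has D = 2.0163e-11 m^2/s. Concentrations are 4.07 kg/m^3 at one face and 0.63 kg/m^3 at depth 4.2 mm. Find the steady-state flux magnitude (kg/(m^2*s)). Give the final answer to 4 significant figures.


J = -D * (dC/dx) = D * (C1 - C2) / dx
J = 2.0163e-11 * (4.07 - 0.63) / 4.2e-03
J = 1.651e-08 kg/(m^2*s)


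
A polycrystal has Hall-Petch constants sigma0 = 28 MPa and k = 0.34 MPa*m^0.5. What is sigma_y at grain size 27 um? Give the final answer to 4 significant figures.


sigma_y = sigma0 + k / sqrt(d)
d = 27 um = 2.7e-05 m
sigma_y = 28 + 0.34 / sqrt(2.7e-05)
sigma_y = 93.43 MPa


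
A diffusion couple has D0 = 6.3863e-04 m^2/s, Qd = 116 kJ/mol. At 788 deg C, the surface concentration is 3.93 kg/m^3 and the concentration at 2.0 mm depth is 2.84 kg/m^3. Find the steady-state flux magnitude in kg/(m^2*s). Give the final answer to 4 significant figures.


Step 1: D = D0 * exp(-Qd/(R*T))
T = 788 + 273.15 = 1061.15 K
D = 6.3863e-04 * exp(-116e3 / (8.314 * 1061.15)) = 1.2445e-09 m^2/s
Step 2: J = D * (C1 - C2) / dx
J = 1.2445e-09 * (3.93 - 2.84) / 2e-03
J = 6.783e-07 kg/(m^2*s)


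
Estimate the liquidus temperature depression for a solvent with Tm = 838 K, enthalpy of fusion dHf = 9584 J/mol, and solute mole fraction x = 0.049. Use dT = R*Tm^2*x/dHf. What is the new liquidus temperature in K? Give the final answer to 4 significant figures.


dT = R*Tm^2*x / dHf
dT = 8.314 * 838^2 * 0.049 / 9584
dT = 29.8502 K
T_new = 838 - 29.8502 = 808.1 K


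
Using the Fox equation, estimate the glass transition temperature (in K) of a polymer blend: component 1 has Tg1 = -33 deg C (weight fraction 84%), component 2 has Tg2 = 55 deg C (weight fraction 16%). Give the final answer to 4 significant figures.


1/Tg = w1/Tg1 + w2/Tg2 (in Kelvin)
Tg1 = 240.15 K, Tg2 = 328.15 K
1/Tg = 0.84/240.15 + 0.16/328.15
Tg = 250.9 K


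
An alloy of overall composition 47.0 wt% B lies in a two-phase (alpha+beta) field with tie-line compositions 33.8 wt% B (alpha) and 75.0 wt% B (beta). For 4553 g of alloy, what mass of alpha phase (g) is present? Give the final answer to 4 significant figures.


f_alpha = (C_beta - C0) / (C_beta - C_alpha)
f_alpha = (75.0 - 47.0) / (75.0 - 33.8) = 0.679612
m_alpha = f_alpha * m_total = 0.679612 * 4553 = 3094 g


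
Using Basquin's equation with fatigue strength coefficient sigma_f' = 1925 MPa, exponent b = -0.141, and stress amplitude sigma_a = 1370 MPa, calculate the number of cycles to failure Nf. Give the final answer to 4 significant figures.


sigma_a = sigma_f' * (2*Nf)^b
2*Nf = (sigma_a / sigma_f')^(1/b)
2*Nf = (1370 / 1925)^(1/-0.141)
2*Nf = 11.1581
Nf = 5.579 cycles


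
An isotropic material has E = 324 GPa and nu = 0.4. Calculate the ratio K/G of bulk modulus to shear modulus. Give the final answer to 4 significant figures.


G = E / (2*(1+nu))
G = 324 / (2*(1+0.4)) = 115.714 GPa
K = E / (3*(1-2*nu))
K = 324 / (3*(1-2*0.4)) = 540 GPa
K/G = 540 / 115.714 = 4.667


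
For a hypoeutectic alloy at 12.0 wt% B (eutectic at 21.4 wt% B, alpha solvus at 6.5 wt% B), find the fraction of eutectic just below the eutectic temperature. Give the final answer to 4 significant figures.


f_primary = (C_e - C0) / (C_e - C_alpha_max)
f_primary = (21.4 - 12.0) / (21.4 - 6.5)
f_primary = 0.630872
f_eutectic = 1 - 0.630872 = 0.3691


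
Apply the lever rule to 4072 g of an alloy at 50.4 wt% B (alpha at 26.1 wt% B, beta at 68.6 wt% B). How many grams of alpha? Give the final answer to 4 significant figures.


f_alpha = (C_beta - C0) / (C_beta - C_alpha)
f_alpha = (68.6 - 50.4) / (68.6 - 26.1) = 0.428235
m_alpha = f_alpha * m_total = 0.428235 * 4072 = 1744 g


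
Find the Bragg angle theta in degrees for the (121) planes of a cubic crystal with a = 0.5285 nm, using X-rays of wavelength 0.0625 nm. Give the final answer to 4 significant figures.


d = a / sqrt(h^2+k^2+l^2)
d = 0.5285 / sqrt(6) = 0.215759 nm
lambda = 2*d*sin(theta)  =>  sin(theta) = lambda / (2*d)
sin(theta) = 0.0625 / (2 * 0.215759) = 0.144837
theta = 8.328 deg


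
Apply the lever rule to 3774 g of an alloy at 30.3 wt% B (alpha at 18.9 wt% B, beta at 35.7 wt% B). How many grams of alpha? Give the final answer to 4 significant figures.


f_alpha = (C_beta - C0) / (C_beta - C_alpha)
f_alpha = (35.7 - 30.3) / (35.7 - 18.9) = 0.321429
m_alpha = f_alpha * m_total = 0.321429 * 3774 = 1213 g


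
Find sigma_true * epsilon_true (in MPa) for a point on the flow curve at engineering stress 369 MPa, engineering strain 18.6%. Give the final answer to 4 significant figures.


sigma_true = sigma_eng * (1 + epsilon_eng)
sigma_true = 369 * (1 + 0.186) = 437.634 MPa
epsilon_true = ln(1 + epsilon_eng)
epsilon_true = ln(1 + 0.186) = 0.170586
sigma_true * epsilon_true = 437.634 * 0.170586 = 74.65 MPa


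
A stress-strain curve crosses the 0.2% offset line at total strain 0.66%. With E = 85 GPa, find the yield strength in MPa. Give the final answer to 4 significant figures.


Offset strain = 0.002
Elastic strain at yield = total_strain - offset = 6.6e-03 - 0.002 = 4.6e-03
sigma_y = E * elastic_strain = 85000 * 4.6e-03
sigma_y = 391 MPa
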